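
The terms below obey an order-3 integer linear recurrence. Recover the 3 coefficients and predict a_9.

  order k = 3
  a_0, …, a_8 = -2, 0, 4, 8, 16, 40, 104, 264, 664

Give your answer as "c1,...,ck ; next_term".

3,-2,2 ; 1672

  a_3 = 3·4 + -2·0 + 2·-2 = 8
  a_4 = 3·8 + -2·4 + 2·0 = 16
  a_5 = 3·16 + -2·8 + 2·4 = 40
  a_6 = 3·40 + -2·16 + 2·8 = 104
  a_7 = 3·104 + -2·40 + 2·16 = 264
  a_8 = 3·264 + -2·104 + 2·40 = 664
  a_9 = 3·664 + -2·264 + 2·104 = 1672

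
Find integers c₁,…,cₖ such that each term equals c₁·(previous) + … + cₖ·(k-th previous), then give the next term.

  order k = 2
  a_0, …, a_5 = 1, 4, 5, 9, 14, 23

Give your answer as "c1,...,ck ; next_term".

1,1 ; 37

  a_2 = 1·4 + 1·1 = 5
  a_3 = 1·5 + 1·4 = 9
  a_4 = 1·9 + 1·5 = 14
  a_5 = 1·14 + 1·9 = 23
  a_6 = 1·23 + 1·14 = 37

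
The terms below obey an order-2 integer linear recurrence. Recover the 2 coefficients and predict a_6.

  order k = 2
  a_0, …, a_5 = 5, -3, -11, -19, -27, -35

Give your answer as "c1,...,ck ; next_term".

2,-1 ; -43

  a_2 = 2·-3 + -1·5 = -11
  a_3 = 2·-11 + -1·-3 = -19
  a_4 = 2·-19 + -1·-11 = -27
  a_5 = 2·-27 + -1·-19 = -35
  a_6 = 2·-35 + -1·-27 = -43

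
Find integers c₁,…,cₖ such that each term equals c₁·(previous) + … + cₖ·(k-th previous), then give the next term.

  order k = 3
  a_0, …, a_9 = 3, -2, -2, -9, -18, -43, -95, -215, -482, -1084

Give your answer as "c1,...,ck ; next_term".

  a_3 = 2·-2 + 1·-2 + -1·3 = -9
  a_4 = 2·-9 + 1·-2 + -1·-2 = -18
  a_5 = 2·-18 + 1·-9 + -1·-2 = -43
  a_6 = 2·-43 + 1·-18 + -1·-9 = -95
  a_7 = 2·-95 + 1·-43 + -1·-18 = -215
  a_8 = 2·-215 + 1·-95 + -1·-43 = -482
  a_9 = 2·-482 + 1·-215 + -1·-95 = -1084
  a_10 = 2·-1084 + 1·-482 + -1·-215 = -2435

2,1,-1 ; -2435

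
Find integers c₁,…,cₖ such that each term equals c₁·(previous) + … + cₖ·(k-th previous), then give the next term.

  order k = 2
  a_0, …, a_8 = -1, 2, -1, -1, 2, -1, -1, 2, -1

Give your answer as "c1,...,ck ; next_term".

  a_2 = -1·2 + -1·-1 = -1
  a_3 = -1·-1 + -1·2 = -1
  a_4 = -1·-1 + -1·-1 = 2
  a_5 = -1·2 + -1·-1 = -1
  a_6 = -1·-1 + -1·2 = -1
  a_7 = -1·-1 + -1·-1 = 2
  a_8 = -1·2 + -1·-1 = -1
  a_9 = -1·-1 + -1·2 = -1

-1,-1 ; -1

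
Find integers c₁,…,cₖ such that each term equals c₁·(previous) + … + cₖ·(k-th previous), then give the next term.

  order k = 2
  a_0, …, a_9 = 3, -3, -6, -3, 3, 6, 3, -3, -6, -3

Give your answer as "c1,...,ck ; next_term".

  a_2 = 1·-3 + -1·3 = -6
  a_3 = 1·-6 + -1·-3 = -3
  a_4 = 1·-3 + -1·-6 = 3
  a_5 = 1·3 + -1·-3 = 6
  a_6 = 1·6 + -1·3 = 3
  a_7 = 1·3 + -1·6 = -3
  a_8 = 1·-3 + -1·3 = -6
  a_9 = 1·-6 + -1·-3 = -3
  a_10 = 1·-3 + -1·-6 = 3

1,-1 ; 3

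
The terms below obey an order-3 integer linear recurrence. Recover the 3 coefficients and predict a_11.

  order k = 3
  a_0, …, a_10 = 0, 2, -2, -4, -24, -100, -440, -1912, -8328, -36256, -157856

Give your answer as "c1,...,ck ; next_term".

4,2,-2 ; -687280

  a_3 = 4·-2 + 2·2 + -2·0 = -4
  a_4 = 4·-4 + 2·-2 + -2·2 = -24
  a_5 = 4·-24 + 2·-4 + -2·-2 = -100
  a_6 = 4·-100 + 2·-24 + -2·-4 = -440
  a_7 = 4·-440 + 2·-100 + -2·-24 = -1912
  a_8 = 4·-1912 + 2·-440 + -2·-100 = -8328
  a_9 = 4·-8328 + 2·-1912 + -2·-440 = -36256
  a_10 = 4·-36256 + 2·-8328 + -2·-1912 = -157856
  a_11 = 4·-157856 + 2·-36256 + -2·-8328 = -687280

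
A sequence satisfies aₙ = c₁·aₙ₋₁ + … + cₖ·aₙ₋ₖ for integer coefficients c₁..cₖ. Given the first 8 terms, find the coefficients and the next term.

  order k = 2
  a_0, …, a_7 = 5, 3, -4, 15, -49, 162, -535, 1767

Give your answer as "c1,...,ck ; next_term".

-3,1 ; -5836

  a_2 = -3·3 + 1·5 = -4
  a_3 = -3·-4 + 1·3 = 15
  a_4 = -3·15 + 1·-4 = -49
  a_5 = -3·-49 + 1·15 = 162
  a_6 = -3·162 + 1·-49 = -535
  a_7 = -3·-535 + 1·162 = 1767
  a_8 = -3·1767 + 1·-535 = -5836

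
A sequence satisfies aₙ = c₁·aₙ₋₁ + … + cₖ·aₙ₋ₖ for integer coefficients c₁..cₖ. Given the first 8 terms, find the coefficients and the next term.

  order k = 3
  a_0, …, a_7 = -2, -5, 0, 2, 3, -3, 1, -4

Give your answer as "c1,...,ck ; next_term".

  a_3 = -1·0 + 0·-5 + -1·-2 = 2
  a_4 = -1·2 + 0·0 + -1·-5 = 3
  a_5 = -1·3 + 0·2 + -1·0 = -3
  a_6 = -1·-3 + 0·3 + -1·2 = 1
  a_7 = -1·1 + 0·-3 + -1·3 = -4
  a_8 = -1·-4 + 0·1 + -1·-3 = 7

-1,0,-1 ; 7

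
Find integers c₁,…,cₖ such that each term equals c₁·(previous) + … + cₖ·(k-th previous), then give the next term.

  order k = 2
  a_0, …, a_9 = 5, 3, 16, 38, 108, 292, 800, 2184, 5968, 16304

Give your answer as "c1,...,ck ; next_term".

  a_2 = 2·3 + 2·5 = 16
  a_3 = 2·16 + 2·3 = 38
  a_4 = 2·38 + 2·16 = 108
  a_5 = 2·108 + 2·38 = 292
  a_6 = 2·292 + 2·108 = 800
  a_7 = 2·800 + 2·292 = 2184
  a_8 = 2·2184 + 2·800 = 5968
  a_9 = 2·5968 + 2·2184 = 16304
  a_10 = 2·16304 + 2·5968 = 44544

2,2 ; 44544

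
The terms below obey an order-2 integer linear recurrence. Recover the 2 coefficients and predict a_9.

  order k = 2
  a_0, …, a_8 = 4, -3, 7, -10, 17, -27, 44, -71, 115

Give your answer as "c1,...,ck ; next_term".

-1,1 ; -186

  a_2 = -1·-3 + 1·4 = 7
  a_3 = -1·7 + 1·-3 = -10
  a_4 = -1·-10 + 1·7 = 17
  a_5 = -1·17 + 1·-10 = -27
  a_6 = -1·-27 + 1·17 = 44
  a_7 = -1·44 + 1·-27 = -71
  a_8 = -1·-71 + 1·44 = 115
  a_9 = -1·115 + 1·-71 = -186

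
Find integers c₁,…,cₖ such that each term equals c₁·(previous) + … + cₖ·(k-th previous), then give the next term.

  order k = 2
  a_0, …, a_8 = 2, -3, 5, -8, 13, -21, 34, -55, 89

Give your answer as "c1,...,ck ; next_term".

  a_2 = -1·-3 + 1·2 = 5
  a_3 = -1·5 + 1·-3 = -8
  a_4 = -1·-8 + 1·5 = 13
  a_5 = -1·13 + 1·-8 = -21
  a_6 = -1·-21 + 1·13 = 34
  a_7 = -1·34 + 1·-21 = -55
  a_8 = -1·-55 + 1·34 = 89
  a_9 = -1·89 + 1·-55 = -144

-1,1 ; -144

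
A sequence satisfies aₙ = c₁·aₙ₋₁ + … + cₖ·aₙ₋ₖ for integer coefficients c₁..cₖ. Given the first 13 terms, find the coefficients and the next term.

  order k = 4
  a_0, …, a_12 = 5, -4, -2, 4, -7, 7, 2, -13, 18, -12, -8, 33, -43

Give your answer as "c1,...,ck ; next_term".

-1,-1,0,-1 ; 22

  a_4 = -1·4 + -1·-2 + 0·-4 + -1·5 = -7
  a_5 = -1·-7 + -1·4 + 0·-2 + -1·-4 = 7
  a_6 = -1·7 + -1·-7 + 0·4 + -1·-2 = 2
  a_7 = -1·2 + -1·7 + 0·-7 + -1·4 = -13
  a_8 = -1·-13 + -1·2 + 0·7 + -1·-7 = 18
  a_9 = -1·18 + -1·-13 + 0·2 + -1·7 = -12
  a_10 = -1·-12 + -1·18 + 0·-13 + -1·2 = -8
  a_11 = -1·-8 + -1·-12 + 0·18 + -1·-13 = 33
  a_12 = -1·33 + -1·-8 + 0·-12 + -1·18 = -43
  a_13 = -1·-43 + -1·33 + 0·-8 + -1·-12 = 22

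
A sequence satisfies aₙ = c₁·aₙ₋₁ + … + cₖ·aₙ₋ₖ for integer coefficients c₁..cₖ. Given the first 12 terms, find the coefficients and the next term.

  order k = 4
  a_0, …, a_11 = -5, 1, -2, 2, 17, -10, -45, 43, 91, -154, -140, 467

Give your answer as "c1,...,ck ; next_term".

0,-3,1,-2 ; 84

  a_4 = 0·2 + -3·-2 + 1·1 + -2·-5 = 17
  a_5 = 0·17 + -3·2 + 1·-2 + -2·1 = -10
  a_6 = 0·-10 + -3·17 + 1·2 + -2·-2 = -45
  a_7 = 0·-45 + -3·-10 + 1·17 + -2·2 = 43
  a_8 = 0·43 + -3·-45 + 1·-10 + -2·17 = 91
  a_9 = 0·91 + -3·43 + 1·-45 + -2·-10 = -154
  a_10 = 0·-154 + -3·91 + 1·43 + -2·-45 = -140
  a_11 = 0·-140 + -3·-154 + 1·91 + -2·43 = 467
  a_12 = 0·467 + -3·-140 + 1·-154 + -2·91 = 84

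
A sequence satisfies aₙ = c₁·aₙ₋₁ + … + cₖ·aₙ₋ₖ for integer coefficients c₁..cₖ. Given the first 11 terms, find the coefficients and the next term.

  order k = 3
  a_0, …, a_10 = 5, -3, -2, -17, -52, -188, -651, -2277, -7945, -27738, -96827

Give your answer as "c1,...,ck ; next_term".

3,2,-1 ; -338012

  a_3 = 3·-2 + 2·-3 + -1·5 = -17
  a_4 = 3·-17 + 2·-2 + -1·-3 = -52
  a_5 = 3·-52 + 2·-17 + -1·-2 = -188
  a_6 = 3·-188 + 2·-52 + -1·-17 = -651
  a_7 = 3·-651 + 2·-188 + -1·-52 = -2277
  a_8 = 3·-2277 + 2·-651 + -1·-188 = -7945
  a_9 = 3·-7945 + 2·-2277 + -1·-651 = -27738
  a_10 = 3·-27738 + 2·-7945 + -1·-2277 = -96827
  a_11 = 3·-96827 + 2·-27738 + -1·-7945 = -338012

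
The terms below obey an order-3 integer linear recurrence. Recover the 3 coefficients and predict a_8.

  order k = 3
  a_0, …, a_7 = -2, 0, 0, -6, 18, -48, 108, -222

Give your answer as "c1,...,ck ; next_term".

  a_3 = -3·0 + -1·0 + 3·-2 = -6
  a_4 = -3·-6 + -1·0 + 3·0 = 18
  a_5 = -3·18 + -1·-6 + 3·0 = -48
  a_6 = -3·-48 + -1·18 + 3·-6 = 108
  a_7 = -3·108 + -1·-48 + 3·18 = -222
  a_8 = -3·-222 + -1·108 + 3·-48 = 414

-3,-1,3 ; 414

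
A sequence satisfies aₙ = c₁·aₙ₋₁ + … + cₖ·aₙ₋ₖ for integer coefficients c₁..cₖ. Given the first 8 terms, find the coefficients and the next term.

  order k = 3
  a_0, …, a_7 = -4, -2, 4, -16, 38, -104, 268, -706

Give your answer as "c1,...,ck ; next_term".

  a_3 = -2·4 + 2·-2 + 1·-4 = -16
  a_4 = -2·-16 + 2·4 + 1·-2 = 38
  a_5 = -2·38 + 2·-16 + 1·4 = -104
  a_6 = -2·-104 + 2·38 + 1·-16 = 268
  a_7 = -2·268 + 2·-104 + 1·38 = -706
  a_8 = -2·-706 + 2·268 + 1·-104 = 1844

-2,2,1 ; 1844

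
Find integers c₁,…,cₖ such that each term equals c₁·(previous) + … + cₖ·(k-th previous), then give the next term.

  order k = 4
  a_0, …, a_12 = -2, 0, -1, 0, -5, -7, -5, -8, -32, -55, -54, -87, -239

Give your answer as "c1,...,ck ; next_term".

  a_4 = 1·0 + -1·-1 + 2·0 + 3·-2 = -5
  a_5 = 1·-5 + -1·0 + 2·-1 + 3·0 = -7
  a_6 = 1·-7 + -1·-5 + 2·0 + 3·-1 = -5
  a_7 = 1·-5 + -1·-7 + 2·-5 + 3·0 = -8
  a_8 = 1·-8 + -1·-5 + 2·-7 + 3·-5 = -32
  a_9 = 1·-32 + -1·-8 + 2·-5 + 3·-7 = -55
  a_10 = 1·-55 + -1·-32 + 2·-8 + 3·-5 = -54
  a_11 = 1·-54 + -1·-55 + 2·-32 + 3·-8 = -87
  a_12 = 1·-87 + -1·-54 + 2·-55 + 3·-32 = -239
  a_13 = 1·-239 + -1·-87 + 2·-54 + 3·-55 = -425

1,-1,2,3 ; -425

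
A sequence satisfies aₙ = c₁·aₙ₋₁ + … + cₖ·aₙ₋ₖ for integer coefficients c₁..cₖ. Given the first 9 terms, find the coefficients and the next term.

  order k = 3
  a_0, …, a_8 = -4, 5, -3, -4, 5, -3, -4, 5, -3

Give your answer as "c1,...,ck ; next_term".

  a_3 = 0·-3 + 0·5 + 1·-4 = -4
  a_4 = 0·-4 + 0·-3 + 1·5 = 5
  a_5 = 0·5 + 0·-4 + 1·-3 = -3
  a_6 = 0·-3 + 0·5 + 1·-4 = -4
  a_7 = 0·-4 + 0·-3 + 1·5 = 5
  a_8 = 0·5 + 0·-4 + 1·-3 = -3
  a_9 = 0·-3 + 0·5 + 1·-4 = -4

0,0,1 ; -4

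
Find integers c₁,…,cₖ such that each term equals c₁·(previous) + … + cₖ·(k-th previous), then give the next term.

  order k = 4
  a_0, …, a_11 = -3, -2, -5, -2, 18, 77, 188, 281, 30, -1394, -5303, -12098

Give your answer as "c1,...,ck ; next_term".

3,-3,-3,-1 ; -16233

  a_4 = 3·-2 + -3·-5 + -3·-2 + -1·-3 = 18
  a_5 = 3·18 + -3·-2 + -3·-5 + -1·-2 = 77
  a_6 = 3·77 + -3·18 + -3·-2 + -1·-5 = 188
  a_7 = 3·188 + -3·77 + -3·18 + -1·-2 = 281
  a_8 = 3·281 + -3·188 + -3·77 + -1·18 = 30
  a_9 = 3·30 + -3·281 + -3·188 + -1·77 = -1394
  a_10 = 3·-1394 + -3·30 + -3·281 + -1·188 = -5303
  a_11 = 3·-5303 + -3·-1394 + -3·30 + -1·281 = -12098
  a_12 = 3·-12098 + -3·-5303 + -3·-1394 + -1·30 = -16233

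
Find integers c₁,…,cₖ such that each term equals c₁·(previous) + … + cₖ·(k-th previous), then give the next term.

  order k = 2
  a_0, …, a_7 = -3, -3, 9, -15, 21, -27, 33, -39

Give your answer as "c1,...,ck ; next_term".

-2,-1 ; 45

  a_2 = -2·-3 + -1·-3 = 9
  a_3 = -2·9 + -1·-3 = -15
  a_4 = -2·-15 + -1·9 = 21
  a_5 = -2·21 + -1·-15 = -27
  a_6 = -2·-27 + -1·21 = 33
  a_7 = -2·33 + -1·-27 = -39
  a_8 = -2·-39 + -1·33 = 45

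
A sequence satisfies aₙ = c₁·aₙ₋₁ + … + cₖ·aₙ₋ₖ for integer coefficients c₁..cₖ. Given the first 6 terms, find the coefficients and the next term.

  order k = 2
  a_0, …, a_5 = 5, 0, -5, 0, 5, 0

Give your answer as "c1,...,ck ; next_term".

0,-1 ; -5

  a_2 = 0·0 + -1·5 = -5
  a_3 = 0·-5 + -1·0 = 0
  a_4 = 0·0 + -1·-5 = 5
  a_5 = 0·5 + -1·0 = 0
  a_6 = 0·0 + -1·5 = -5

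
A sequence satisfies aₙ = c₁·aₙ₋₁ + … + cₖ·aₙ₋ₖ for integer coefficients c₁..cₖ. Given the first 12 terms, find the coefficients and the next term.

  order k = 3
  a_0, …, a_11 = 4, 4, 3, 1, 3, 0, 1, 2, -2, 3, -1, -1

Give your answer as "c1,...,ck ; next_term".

-1,0,1 ; 4

  a_3 = -1·3 + 0·4 + 1·4 = 1
  a_4 = -1·1 + 0·3 + 1·4 = 3
  a_5 = -1·3 + 0·1 + 1·3 = 0
  a_6 = -1·0 + 0·3 + 1·1 = 1
  a_7 = -1·1 + 0·0 + 1·3 = 2
  a_8 = -1·2 + 0·1 + 1·0 = -2
  a_9 = -1·-2 + 0·2 + 1·1 = 3
  a_10 = -1·3 + 0·-2 + 1·2 = -1
  a_11 = -1·-1 + 0·3 + 1·-2 = -1
  a_12 = -1·-1 + 0·-1 + 1·3 = 4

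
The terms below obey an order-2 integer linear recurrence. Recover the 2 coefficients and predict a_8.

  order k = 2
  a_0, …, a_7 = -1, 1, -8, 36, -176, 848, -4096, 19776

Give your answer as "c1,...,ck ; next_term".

  a_2 = -4·1 + 4·-1 = -8
  a_3 = -4·-8 + 4·1 = 36
  a_4 = -4·36 + 4·-8 = -176
  a_5 = -4·-176 + 4·36 = 848
  a_6 = -4·848 + 4·-176 = -4096
  a_7 = -4·-4096 + 4·848 = 19776
  a_8 = -4·19776 + 4·-4096 = -95488

-4,4 ; -95488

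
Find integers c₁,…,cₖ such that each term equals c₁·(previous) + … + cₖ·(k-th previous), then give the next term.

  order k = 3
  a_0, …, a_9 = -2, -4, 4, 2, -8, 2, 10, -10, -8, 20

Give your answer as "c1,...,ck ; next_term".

  a_3 = 0·4 + -1·-4 + 1·-2 = 2
  a_4 = 0·2 + -1·4 + 1·-4 = -8
  a_5 = 0·-8 + -1·2 + 1·4 = 2
  a_6 = 0·2 + -1·-8 + 1·2 = 10
  a_7 = 0·10 + -1·2 + 1·-8 = -10
  a_8 = 0·-10 + -1·10 + 1·2 = -8
  a_9 = 0·-8 + -1·-10 + 1·10 = 20
  a_10 = 0·20 + -1·-8 + 1·-10 = -2

0,-1,1 ; -2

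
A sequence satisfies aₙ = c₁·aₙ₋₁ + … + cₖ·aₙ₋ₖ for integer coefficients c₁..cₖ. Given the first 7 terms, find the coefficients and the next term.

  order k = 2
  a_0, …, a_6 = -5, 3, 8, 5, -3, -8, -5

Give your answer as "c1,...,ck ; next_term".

1,-1 ; 3

  a_2 = 1·3 + -1·-5 = 8
  a_3 = 1·8 + -1·3 = 5
  a_4 = 1·5 + -1·8 = -3
  a_5 = 1·-3 + -1·5 = -8
  a_6 = 1·-8 + -1·-3 = -5
  a_7 = 1·-5 + -1·-8 = 3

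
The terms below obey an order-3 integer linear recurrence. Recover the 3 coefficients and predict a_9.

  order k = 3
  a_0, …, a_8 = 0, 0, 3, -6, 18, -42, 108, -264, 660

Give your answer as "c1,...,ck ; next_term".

-2,2,2 ; -1632

  a_3 = -2·3 + 2·0 + 2·0 = -6
  a_4 = -2·-6 + 2·3 + 2·0 = 18
  a_5 = -2·18 + 2·-6 + 2·3 = -42
  a_6 = -2·-42 + 2·18 + 2·-6 = 108
  a_7 = -2·108 + 2·-42 + 2·18 = -264
  a_8 = -2·-264 + 2·108 + 2·-42 = 660
  a_9 = -2·660 + 2·-264 + 2·108 = -1632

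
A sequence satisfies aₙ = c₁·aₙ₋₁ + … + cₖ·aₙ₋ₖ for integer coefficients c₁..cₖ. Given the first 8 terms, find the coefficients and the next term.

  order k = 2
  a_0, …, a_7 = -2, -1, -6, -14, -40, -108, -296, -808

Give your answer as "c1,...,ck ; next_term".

  a_2 = 2·-1 + 2·-2 = -6
  a_3 = 2·-6 + 2·-1 = -14
  a_4 = 2·-14 + 2·-6 = -40
  a_5 = 2·-40 + 2·-14 = -108
  a_6 = 2·-108 + 2·-40 = -296
  a_7 = 2·-296 + 2·-108 = -808
  a_8 = 2·-808 + 2·-296 = -2208

2,2 ; -2208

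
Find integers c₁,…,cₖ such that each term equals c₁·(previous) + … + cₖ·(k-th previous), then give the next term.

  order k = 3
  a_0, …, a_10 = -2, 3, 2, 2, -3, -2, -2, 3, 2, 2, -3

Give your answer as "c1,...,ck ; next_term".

0,0,-1 ; -2

  a_3 = 0·2 + 0·3 + -1·-2 = 2
  a_4 = 0·2 + 0·2 + -1·3 = -3
  a_5 = 0·-3 + 0·2 + -1·2 = -2
  a_6 = 0·-2 + 0·-3 + -1·2 = -2
  a_7 = 0·-2 + 0·-2 + -1·-3 = 3
  a_8 = 0·3 + 0·-2 + -1·-2 = 2
  a_9 = 0·2 + 0·3 + -1·-2 = 2
  a_10 = 0·2 + 0·2 + -1·3 = -3
  a_11 = 0·-3 + 0·2 + -1·2 = -2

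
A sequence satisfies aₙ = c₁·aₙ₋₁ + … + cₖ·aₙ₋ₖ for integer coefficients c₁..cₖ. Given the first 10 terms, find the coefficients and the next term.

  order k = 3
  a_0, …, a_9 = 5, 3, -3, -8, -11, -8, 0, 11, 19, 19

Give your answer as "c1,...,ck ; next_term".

  a_3 = 1·-3 + 0·3 + -1·5 = -8
  a_4 = 1·-8 + 0·-3 + -1·3 = -11
  a_5 = 1·-11 + 0·-8 + -1·-3 = -8
  a_6 = 1·-8 + 0·-11 + -1·-8 = 0
  a_7 = 1·0 + 0·-8 + -1·-11 = 11
  a_8 = 1·11 + 0·0 + -1·-8 = 19
  a_9 = 1·19 + 0·11 + -1·0 = 19
  a_10 = 1·19 + 0·19 + -1·11 = 8

1,0,-1 ; 8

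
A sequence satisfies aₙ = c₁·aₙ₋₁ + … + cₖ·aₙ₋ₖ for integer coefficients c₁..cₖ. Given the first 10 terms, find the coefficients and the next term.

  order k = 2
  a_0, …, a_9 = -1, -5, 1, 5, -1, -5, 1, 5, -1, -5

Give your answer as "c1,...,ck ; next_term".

0,-1 ; 1

  a_2 = 0·-5 + -1·-1 = 1
  a_3 = 0·1 + -1·-5 = 5
  a_4 = 0·5 + -1·1 = -1
  a_5 = 0·-1 + -1·5 = -5
  a_6 = 0·-5 + -1·-1 = 1
  a_7 = 0·1 + -1·-5 = 5
  a_8 = 0·5 + -1·1 = -1
  a_9 = 0·-1 + -1·5 = -5
  a_10 = 0·-5 + -1·-1 = 1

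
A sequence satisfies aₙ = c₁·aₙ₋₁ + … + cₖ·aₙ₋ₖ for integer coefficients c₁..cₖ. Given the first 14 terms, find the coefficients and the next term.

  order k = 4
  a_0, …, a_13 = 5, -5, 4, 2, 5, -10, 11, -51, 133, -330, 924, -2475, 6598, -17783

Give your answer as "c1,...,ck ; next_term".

-2,1,-3,-2 ; 47741

  a_4 = -2·2 + 1·4 + -3·-5 + -2·5 = 5
  a_5 = -2·5 + 1·2 + -3·4 + -2·-5 = -10
  a_6 = -2·-10 + 1·5 + -3·2 + -2·4 = 11
  a_7 = -2·11 + 1·-10 + -3·5 + -2·2 = -51
  a_8 = -2·-51 + 1·11 + -3·-10 + -2·5 = 133
  a_9 = -2·133 + 1·-51 + -3·11 + -2·-10 = -330
  a_10 = -2·-330 + 1·133 + -3·-51 + -2·11 = 924
  a_11 = -2·924 + 1·-330 + -3·133 + -2·-51 = -2475
  a_12 = -2·-2475 + 1·924 + -3·-330 + -2·133 = 6598
  a_13 = -2·6598 + 1·-2475 + -3·924 + -2·-330 = -17783
  a_14 = -2·-17783 + 1·6598 + -3·-2475 + -2·924 = 47741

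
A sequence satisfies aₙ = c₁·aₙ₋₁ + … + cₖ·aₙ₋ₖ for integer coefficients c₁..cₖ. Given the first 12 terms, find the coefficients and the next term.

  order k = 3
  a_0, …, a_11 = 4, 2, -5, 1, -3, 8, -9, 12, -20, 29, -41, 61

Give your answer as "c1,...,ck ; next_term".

-1,0,-1 ; -90

  a_3 = -1·-5 + 0·2 + -1·4 = 1
  a_4 = -1·1 + 0·-5 + -1·2 = -3
  a_5 = -1·-3 + 0·1 + -1·-5 = 8
  a_6 = -1·8 + 0·-3 + -1·1 = -9
  a_7 = -1·-9 + 0·8 + -1·-3 = 12
  a_8 = -1·12 + 0·-9 + -1·8 = -20
  a_9 = -1·-20 + 0·12 + -1·-9 = 29
  a_10 = -1·29 + 0·-20 + -1·12 = -41
  a_11 = -1·-41 + 0·29 + -1·-20 = 61
  a_12 = -1·61 + 0·-41 + -1·29 = -90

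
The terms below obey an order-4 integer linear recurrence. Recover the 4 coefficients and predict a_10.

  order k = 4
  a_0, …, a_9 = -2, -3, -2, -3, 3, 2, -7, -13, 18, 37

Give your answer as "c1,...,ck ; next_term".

  a_4 = 0·-3 + -2·-2 + -1·-3 + 2·-2 = 3
  a_5 = 0·3 + -2·-3 + -1·-2 + 2·-3 = 2
  a_6 = 0·2 + -2·3 + -1·-3 + 2·-2 = -7
  a_7 = 0·-7 + -2·2 + -1·3 + 2·-3 = -13
  a_8 = 0·-13 + -2·-7 + -1·2 + 2·3 = 18
  a_9 = 0·18 + -2·-13 + -1·-7 + 2·2 = 37
  a_10 = 0·37 + -2·18 + -1·-13 + 2·-7 = -37

0,-2,-1,2 ; -37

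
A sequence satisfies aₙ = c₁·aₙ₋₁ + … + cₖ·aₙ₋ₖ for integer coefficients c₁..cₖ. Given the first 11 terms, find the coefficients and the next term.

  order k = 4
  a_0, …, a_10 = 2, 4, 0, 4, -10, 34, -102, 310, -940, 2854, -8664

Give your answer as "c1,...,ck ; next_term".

  a_4 = -3·4 + 0·0 + 0·4 + 1·2 = -10
  a_5 = -3·-10 + 0·4 + 0·0 + 1·4 = 34
  a_6 = -3·34 + 0·-10 + 0·4 + 1·0 = -102
  a_7 = -3·-102 + 0·34 + 0·-10 + 1·4 = 310
  a_8 = -3·310 + 0·-102 + 0·34 + 1·-10 = -940
  a_9 = -3·-940 + 0·310 + 0·-102 + 1·34 = 2854
  a_10 = -3·2854 + 0·-940 + 0·310 + 1·-102 = -8664
  a_11 = -3·-8664 + 0·2854 + 0·-940 + 1·310 = 26302

-3,0,0,1 ; 26302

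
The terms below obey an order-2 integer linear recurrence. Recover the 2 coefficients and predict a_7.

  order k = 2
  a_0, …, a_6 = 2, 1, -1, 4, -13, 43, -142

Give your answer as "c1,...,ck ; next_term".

-3,1 ; 469

  a_2 = -3·1 + 1·2 = -1
  a_3 = -3·-1 + 1·1 = 4
  a_4 = -3·4 + 1·-1 = -13
  a_5 = -3·-13 + 1·4 = 43
  a_6 = -3·43 + 1·-13 = -142
  a_7 = -3·-142 + 1·43 = 469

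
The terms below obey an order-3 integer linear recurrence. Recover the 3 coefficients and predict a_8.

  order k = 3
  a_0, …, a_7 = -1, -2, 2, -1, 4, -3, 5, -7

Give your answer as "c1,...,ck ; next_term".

0,1,-1 ; 8

  a_3 = 0·2 + 1·-2 + -1·-1 = -1
  a_4 = 0·-1 + 1·2 + -1·-2 = 4
  a_5 = 0·4 + 1·-1 + -1·2 = -3
  a_6 = 0·-3 + 1·4 + -1·-1 = 5
  a_7 = 0·5 + 1·-3 + -1·4 = -7
  a_8 = 0·-7 + 1·5 + -1·-3 = 8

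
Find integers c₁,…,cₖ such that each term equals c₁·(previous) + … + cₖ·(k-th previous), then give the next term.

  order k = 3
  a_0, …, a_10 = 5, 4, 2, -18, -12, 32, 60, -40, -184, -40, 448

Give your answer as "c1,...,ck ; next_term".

0,-2,-2 ; 448

  a_3 = 0·2 + -2·4 + -2·5 = -18
  a_4 = 0·-18 + -2·2 + -2·4 = -12
  a_5 = 0·-12 + -2·-18 + -2·2 = 32
  a_6 = 0·32 + -2·-12 + -2·-18 = 60
  a_7 = 0·60 + -2·32 + -2·-12 = -40
  a_8 = 0·-40 + -2·60 + -2·32 = -184
  a_9 = 0·-184 + -2·-40 + -2·60 = -40
  a_10 = 0·-40 + -2·-184 + -2·-40 = 448
  a_11 = 0·448 + -2·-40 + -2·-184 = 448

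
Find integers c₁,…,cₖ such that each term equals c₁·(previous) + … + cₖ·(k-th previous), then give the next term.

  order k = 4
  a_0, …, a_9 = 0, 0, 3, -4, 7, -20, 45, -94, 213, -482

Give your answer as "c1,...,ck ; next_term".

-1,1,-3,2 ; 1067

  a_4 = -1·-4 + 1·3 + -3·0 + 2·0 = 7
  a_5 = -1·7 + 1·-4 + -3·3 + 2·0 = -20
  a_6 = -1·-20 + 1·7 + -3·-4 + 2·3 = 45
  a_7 = -1·45 + 1·-20 + -3·7 + 2·-4 = -94
  a_8 = -1·-94 + 1·45 + -3·-20 + 2·7 = 213
  a_9 = -1·213 + 1·-94 + -3·45 + 2·-20 = -482
  a_10 = -1·-482 + 1·213 + -3·-94 + 2·45 = 1067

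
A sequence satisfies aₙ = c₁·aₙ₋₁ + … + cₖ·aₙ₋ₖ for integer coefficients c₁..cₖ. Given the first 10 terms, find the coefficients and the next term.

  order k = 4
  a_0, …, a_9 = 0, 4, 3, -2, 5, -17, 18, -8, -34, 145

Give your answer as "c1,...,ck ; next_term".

-2,-1,1,-3 ; -318

  a_4 = -2·-2 + -1·3 + 1·4 + -3·0 = 5
  a_5 = -2·5 + -1·-2 + 1·3 + -3·4 = -17
  a_6 = -2·-17 + -1·5 + 1·-2 + -3·3 = 18
  a_7 = -2·18 + -1·-17 + 1·5 + -3·-2 = -8
  a_8 = -2·-8 + -1·18 + 1·-17 + -3·5 = -34
  a_9 = -2·-34 + -1·-8 + 1·18 + -3·-17 = 145
  a_10 = -2·145 + -1·-34 + 1·-8 + -3·18 = -318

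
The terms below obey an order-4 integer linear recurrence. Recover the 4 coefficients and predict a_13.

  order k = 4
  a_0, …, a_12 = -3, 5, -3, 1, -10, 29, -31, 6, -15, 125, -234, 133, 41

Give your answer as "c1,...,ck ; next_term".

  a_4 = -1·1 + -1·-3 + 0·5 + 4·-3 = -10
  a_5 = -1·-10 + -1·1 + 0·-3 + 4·5 = 29
  a_6 = -1·29 + -1·-10 + 0·1 + 4·-3 = -31
  a_7 = -1·-31 + -1·29 + 0·-10 + 4·1 = 6
  a_8 = -1·6 + -1·-31 + 0·29 + 4·-10 = -15
  a_9 = -1·-15 + -1·6 + 0·-31 + 4·29 = 125
  a_10 = -1·125 + -1·-15 + 0·6 + 4·-31 = -234
  a_11 = -1·-234 + -1·125 + 0·-15 + 4·6 = 133
  a_12 = -1·133 + -1·-234 + 0·125 + 4·-15 = 41
  a_13 = -1·41 + -1·133 + 0·-234 + 4·125 = 326

-1,-1,0,4 ; 326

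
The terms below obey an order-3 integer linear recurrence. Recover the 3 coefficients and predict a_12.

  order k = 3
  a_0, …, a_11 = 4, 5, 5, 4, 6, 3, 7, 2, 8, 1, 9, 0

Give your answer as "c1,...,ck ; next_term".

-1,1,1 ; 10

  a_3 = -1·5 + 1·5 + 1·4 = 4
  a_4 = -1·4 + 1·5 + 1·5 = 6
  a_5 = -1·6 + 1·4 + 1·5 = 3
  a_6 = -1·3 + 1·6 + 1·4 = 7
  a_7 = -1·7 + 1·3 + 1·6 = 2
  a_8 = -1·2 + 1·7 + 1·3 = 8
  a_9 = -1·8 + 1·2 + 1·7 = 1
  a_10 = -1·1 + 1·8 + 1·2 = 9
  a_11 = -1·9 + 1·1 + 1·8 = 0
  a_12 = -1·0 + 1·9 + 1·1 = 10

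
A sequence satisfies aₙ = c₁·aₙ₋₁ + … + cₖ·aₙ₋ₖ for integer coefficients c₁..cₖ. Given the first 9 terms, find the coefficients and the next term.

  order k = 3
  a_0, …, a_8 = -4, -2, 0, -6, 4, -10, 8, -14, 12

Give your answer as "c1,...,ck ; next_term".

  a_3 = -1·0 + 1·-2 + 1·-4 = -6
  a_4 = -1·-6 + 1·0 + 1·-2 = 4
  a_5 = -1·4 + 1·-6 + 1·0 = -10
  a_6 = -1·-10 + 1·4 + 1·-6 = 8
  a_7 = -1·8 + 1·-10 + 1·4 = -14
  a_8 = -1·-14 + 1·8 + 1·-10 = 12
  a_9 = -1·12 + 1·-14 + 1·8 = -18

-1,1,1 ; -18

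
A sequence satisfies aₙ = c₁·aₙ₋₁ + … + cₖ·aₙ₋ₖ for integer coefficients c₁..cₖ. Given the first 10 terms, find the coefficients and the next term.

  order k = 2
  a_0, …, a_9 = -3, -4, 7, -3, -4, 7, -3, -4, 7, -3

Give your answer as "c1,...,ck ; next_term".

  a_2 = -1·-4 + -1·-3 = 7
  a_3 = -1·7 + -1·-4 = -3
  a_4 = -1·-3 + -1·7 = -4
  a_5 = -1·-4 + -1·-3 = 7
  a_6 = -1·7 + -1·-4 = -3
  a_7 = -1·-3 + -1·7 = -4
  a_8 = -1·-4 + -1·-3 = 7
  a_9 = -1·7 + -1·-4 = -3
  a_10 = -1·-3 + -1·7 = -4

-1,-1 ; -4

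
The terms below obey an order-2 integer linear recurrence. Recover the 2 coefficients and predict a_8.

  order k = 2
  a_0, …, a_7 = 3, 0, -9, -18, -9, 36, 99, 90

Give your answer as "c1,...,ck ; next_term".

2,-3 ; -117

  a_2 = 2·0 + -3·3 = -9
  a_3 = 2·-9 + -3·0 = -18
  a_4 = 2·-18 + -3·-9 = -9
  a_5 = 2·-9 + -3·-18 = 36
  a_6 = 2·36 + -3·-9 = 99
  a_7 = 2·99 + -3·36 = 90
  a_8 = 2·90 + -3·99 = -117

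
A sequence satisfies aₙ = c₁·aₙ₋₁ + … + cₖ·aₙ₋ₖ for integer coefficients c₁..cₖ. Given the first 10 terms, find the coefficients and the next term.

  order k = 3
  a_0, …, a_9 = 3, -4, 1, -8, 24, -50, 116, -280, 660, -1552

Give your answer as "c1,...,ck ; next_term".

-2,0,-2 ; 3664

  a_3 = -2·1 + 0·-4 + -2·3 = -8
  a_4 = -2·-8 + 0·1 + -2·-4 = 24
  a_5 = -2·24 + 0·-8 + -2·1 = -50
  a_6 = -2·-50 + 0·24 + -2·-8 = 116
  a_7 = -2·116 + 0·-50 + -2·24 = -280
  a_8 = -2·-280 + 0·116 + -2·-50 = 660
  a_9 = -2·660 + 0·-280 + -2·116 = -1552
  a_10 = -2·-1552 + 0·660 + -2·-280 = 3664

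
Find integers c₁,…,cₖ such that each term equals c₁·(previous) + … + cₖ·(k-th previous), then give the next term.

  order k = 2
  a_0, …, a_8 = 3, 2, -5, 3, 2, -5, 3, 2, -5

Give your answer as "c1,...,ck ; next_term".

  a_2 = -1·2 + -1·3 = -5
  a_3 = -1·-5 + -1·2 = 3
  a_4 = -1·3 + -1·-5 = 2
  a_5 = -1·2 + -1·3 = -5
  a_6 = -1·-5 + -1·2 = 3
  a_7 = -1·3 + -1·-5 = 2
  a_8 = -1·2 + -1·3 = -5
  a_9 = -1·-5 + -1·2 = 3

-1,-1 ; 3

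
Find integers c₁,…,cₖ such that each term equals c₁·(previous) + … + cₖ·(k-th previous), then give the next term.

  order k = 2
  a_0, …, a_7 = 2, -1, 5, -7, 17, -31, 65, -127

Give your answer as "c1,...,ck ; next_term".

-1,2 ; 257

  a_2 = -1·-1 + 2·2 = 5
  a_3 = -1·5 + 2·-1 = -7
  a_4 = -1·-7 + 2·5 = 17
  a_5 = -1·17 + 2·-7 = -31
  a_6 = -1·-31 + 2·17 = 65
  a_7 = -1·65 + 2·-31 = -127
  a_8 = -1·-127 + 2·65 = 257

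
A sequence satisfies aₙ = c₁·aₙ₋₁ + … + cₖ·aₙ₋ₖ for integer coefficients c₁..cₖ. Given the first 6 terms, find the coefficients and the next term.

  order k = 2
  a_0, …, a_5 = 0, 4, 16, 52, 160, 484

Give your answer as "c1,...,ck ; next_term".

4,-3 ; 1456

  a_2 = 4·4 + -3·0 = 16
  a_3 = 4·16 + -3·4 = 52
  a_4 = 4·52 + -3·16 = 160
  a_5 = 4·160 + -3·52 = 484
  a_6 = 4·484 + -3·160 = 1456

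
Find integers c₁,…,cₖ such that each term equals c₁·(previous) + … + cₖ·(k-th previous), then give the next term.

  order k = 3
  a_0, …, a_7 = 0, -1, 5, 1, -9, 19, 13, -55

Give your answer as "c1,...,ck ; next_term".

0,-1,4 ; 63

  a_3 = 0·5 + -1·-1 + 4·0 = 1
  a_4 = 0·1 + -1·5 + 4·-1 = -9
  a_5 = 0·-9 + -1·1 + 4·5 = 19
  a_6 = 0·19 + -1·-9 + 4·1 = 13
  a_7 = 0·13 + -1·19 + 4·-9 = -55
  a_8 = 0·-55 + -1·13 + 4·19 = 63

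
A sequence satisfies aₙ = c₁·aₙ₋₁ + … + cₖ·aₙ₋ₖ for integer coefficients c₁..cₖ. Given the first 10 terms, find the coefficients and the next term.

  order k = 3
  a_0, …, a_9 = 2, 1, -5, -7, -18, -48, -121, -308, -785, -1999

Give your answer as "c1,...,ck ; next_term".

2,1,1 ; -5091

  a_3 = 2·-5 + 1·1 + 1·2 = -7
  a_4 = 2·-7 + 1·-5 + 1·1 = -18
  a_5 = 2·-18 + 1·-7 + 1·-5 = -48
  a_6 = 2·-48 + 1·-18 + 1·-7 = -121
  a_7 = 2·-121 + 1·-48 + 1·-18 = -308
  a_8 = 2·-308 + 1·-121 + 1·-48 = -785
  a_9 = 2·-785 + 1·-308 + 1·-121 = -1999
  a_10 = 2·-1999 + 1·-785 + 1·-308 = -5091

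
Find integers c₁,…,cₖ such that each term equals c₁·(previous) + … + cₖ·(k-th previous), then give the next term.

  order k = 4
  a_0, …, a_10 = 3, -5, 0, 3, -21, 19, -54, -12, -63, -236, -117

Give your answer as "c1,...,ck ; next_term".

0,3,3,-2 ; -873

  a_4 = 0·3 + 3·0 + 3·-5 + -2·3 = -21
  a_5 = 0·-21 + 3·3 + 3·0 + -2·-5 = 19
  a_6 = 0·19 + 3·-21 + 3·3 + -2·0 = -54
  a_7 = 0·-54 + 3·19 + 3·-21 + -2·3 = -12
  a_8 = 0·-12 + 3·-54 + 3·19 + -2·-21 = -63
  a_9 = 0·-63 + 3·-12 + 3·-54 + -2·19 = -236
  a_10 = 0·-236 + 3·-63 + 3·-12 + -2·-54 = -117
  a_11 = 0·-117 + 3·-236 + 3·-63 + -2·-12 = -873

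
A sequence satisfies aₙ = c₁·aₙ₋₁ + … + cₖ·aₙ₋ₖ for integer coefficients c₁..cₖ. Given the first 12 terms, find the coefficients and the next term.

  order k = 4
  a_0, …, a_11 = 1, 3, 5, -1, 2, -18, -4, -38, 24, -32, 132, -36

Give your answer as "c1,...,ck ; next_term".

0,2,-2,-2 ; 280

  a_4 = 0·-1 + 2·5 + -2·3 + -2·1 = 2
  a_5 = 0·2 + 2·-1 + -2·5 + -2·3 = -18
  a_6 = 0·-18 + 2·2 + -2·-1 + -2·5 = -4
  a_7 = 0·-4 + 2·-18 + -2·2 + -2·-1 = -38
  a_8 = 0·-38 + 2·-4 + -2·-18 + -2·2 = 24
  a_9 = 0·24 + 2·-38 + -2·-4 + -2·-18 = -32
  a_10 = 0·-32 + 2·24 + -2·-38 + -2·-4 = 132
  a_11 = 0·132 + 2·-32 + -2·24 + -2·-38 = -36
  a_12 = 0·-36 + 2·132 + -2·-32 + -2·24 = 280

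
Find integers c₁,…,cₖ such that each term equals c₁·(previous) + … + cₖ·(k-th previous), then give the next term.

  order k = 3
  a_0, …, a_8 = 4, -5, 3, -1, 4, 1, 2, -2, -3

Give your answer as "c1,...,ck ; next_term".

  a_3 = 1·3 + 0·-5 + -1·4 = -1
  a_4 = 1·-1 + 0·3 + -1·-5 = 4
  a_5 = 1·4 + 0·-1 + -1·3 = 1
  a_6 = 1·1 + 0·4 + -1·-1 = 2
  a_7 = 1·2 + 0·1 + -1·4 = -2
  a_8 = 1·-2 + 0·2 + -1·1 = -3
  a_9 = 1·-3 + 0·-2 + -1·2 = -5

1,0,-1 ; -5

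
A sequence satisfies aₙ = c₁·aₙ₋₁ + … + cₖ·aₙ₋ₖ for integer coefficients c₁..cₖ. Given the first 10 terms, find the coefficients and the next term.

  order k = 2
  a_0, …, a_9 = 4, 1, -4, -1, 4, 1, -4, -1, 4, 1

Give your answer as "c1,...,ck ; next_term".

0,-1 ; -4

  a_2 = 0·1 + -1·4 = -4
  a_3 = 0·-4 + -1·1 = -1
  a_4 = 0·-1 + -1·-4 = 4
  a_5 = 0·4 + -1·-1 = 1
  a_6 = 0·1 + -1·4 = -4
  a_7 = 0·-4 + -1·1 = -1
  a_8 = 0·-1 + -1·-4 = 4
  a_9 = 0·4 + -1·-1 = 1
  a_10 = 0·1 + -1·4 = -4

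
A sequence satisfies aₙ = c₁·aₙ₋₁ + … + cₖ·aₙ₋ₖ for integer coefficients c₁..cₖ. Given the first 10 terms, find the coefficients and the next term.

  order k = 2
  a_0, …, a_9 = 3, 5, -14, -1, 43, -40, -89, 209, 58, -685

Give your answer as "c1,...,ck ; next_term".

  a_2 = -1·5 + -3·3 = -14
  a_3 = -1·-14 + -3·5 = -1
  a_4 = -1·-1 + -3·-14 = 43
  a_5 = -1·43 + -3·-1 = -40
  a_6 = -1·-40 + -3·43 = -89
  a_7 = -1·-89 + -3·-40 = 209
  a_8 = -1·209 + -3·-89 = 58
  a_9 = -1·58 + -3·209 = -685
  a_10 = -1·-685 + -3·58 = 511

-1,-3 ; 511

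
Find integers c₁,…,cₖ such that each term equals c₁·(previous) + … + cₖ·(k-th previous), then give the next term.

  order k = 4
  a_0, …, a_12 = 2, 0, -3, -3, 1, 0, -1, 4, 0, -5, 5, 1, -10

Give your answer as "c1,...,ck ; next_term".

0,-1,1,-1 ; 9

  a_4 = 0·-3 + -1·-3 + 1·0 + -1·2 = 1
  a_5 = 0·1 + -1·-3 + 1·-3 + -1·0 = 0
  a_6 = 0·0 + -1·1 + 1·-3 + -1·-3 = -1
  a_7 = 0·-1 + -1·0 + 1·1 + -1·-3 = 4
  a_8 = 0·4 + -1·-1 + 1·0 + -1·1 = 0
  a_9 = 0·0 + -1·4 + 1·-1 + -1·0 = -5
  a_10 = 0·-5 + -1·0 + 1·4 + -1·-1 = 5
  a_11 = 0·5 + -1·-5 + 1·0 + -1·4 = 1
  a_12 = 0·1 + -1·5 + 1·-5 + -1·0 = -10
  a_13 = 0·-10 + -1·1 + 1·5 + -1·-5 = 9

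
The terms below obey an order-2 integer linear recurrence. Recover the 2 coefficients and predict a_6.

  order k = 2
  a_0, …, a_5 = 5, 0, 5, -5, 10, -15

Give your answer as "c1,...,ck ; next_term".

  a_2 = -1·0 + 1·5 = 5
  a_3 = -1·5 + 1·0 = -5
  a_4 = -1·-5 + 1·5 = 10
  a_5 = -1·10 + 1·-5 = -15
  a_6 = -1·-15 + 1·10 = 25

-1,1 ; 25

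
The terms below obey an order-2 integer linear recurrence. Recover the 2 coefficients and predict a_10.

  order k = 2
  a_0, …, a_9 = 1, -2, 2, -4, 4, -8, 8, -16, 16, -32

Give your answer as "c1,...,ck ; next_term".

  a_2 = 0·-2 + 2·1 = 2
  a_3 = 0·2 + 2·-2 = -4
  a_4 = 0·-4 + 2·2 = 4
  a_5 = 0·4 + 2·-4 = -8
  a_6 = 0·-8 + 2·4 = 8
  a_7 = 0·8 + 2·-8 = -16
  a_8 = 0·-16 + 2·8 = 16
  a_9 = 0·16 + 2·-16 = -32
  a_10 = 0·-32 + 2·16 = 32

0,2 ; 32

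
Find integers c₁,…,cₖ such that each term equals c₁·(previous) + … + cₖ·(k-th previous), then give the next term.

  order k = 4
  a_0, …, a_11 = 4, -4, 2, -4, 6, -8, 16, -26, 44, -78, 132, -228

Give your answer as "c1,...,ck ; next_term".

-1,1,-1,-1 ; 394

  a_4 = -1·-4 + 1·2 + -1·-4 + -1·4 = 6
  a_5 = -1·6 + 1·-4 + -1·2 + -1·-4 = -8
  a_6 = -1·-8 + 1·6 + -1·-4 + -1·2 = 16
  a_7 = -1·16 + 1·-8 + -1·6 + -1·-4 = -26
  a_8 = -1·-26 + 1·16 + -1·-8 + -1·6 = 44
  a_9 = -1·44 + 1·-26 + -1·16 + -1·-8 = -78
  a_10 = -1·-78 + 1·44 + -1·-26 + -1·16 = 132
  a_11 = -1·132 + 1·-78 + -1·44 + -1·-26 = -228
  a_12 = -1·-228 + 1·132 + -1·-78 + -1·44 = 394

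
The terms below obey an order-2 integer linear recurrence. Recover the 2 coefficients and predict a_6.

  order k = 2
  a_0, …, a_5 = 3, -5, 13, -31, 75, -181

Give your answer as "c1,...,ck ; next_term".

-2,1 ; 437

  a_2 = -2·-5 + 1·3 = 13
  a_3 = -2·13 + 1·-5 = -31
  a_4 = -2·-31 + 1·13 = 75
  a_5 = -2·75 + 1·-31 = -181
  a_6 = -2·-181 + 1·75 = 437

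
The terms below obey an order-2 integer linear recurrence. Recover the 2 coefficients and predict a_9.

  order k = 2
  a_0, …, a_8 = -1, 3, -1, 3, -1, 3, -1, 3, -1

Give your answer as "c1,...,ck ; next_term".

0,1 ; 3

  a_2 = 0·3 + 1·-1 = -1
  a_3 = 0·-1 + 1·3 = 3
  a_4 = 0·3 + 1·-1 = -1
  a_5 = 0·-1 + 1·3 = 3
  a_6 = 0·3 + 1·-1 = -1
  a_7 = 0·-1 + 1·3 = 3
  a_8 = 0·3 + 1·-1 = -1
  a_9 = 0·-1 + 1·3 = 3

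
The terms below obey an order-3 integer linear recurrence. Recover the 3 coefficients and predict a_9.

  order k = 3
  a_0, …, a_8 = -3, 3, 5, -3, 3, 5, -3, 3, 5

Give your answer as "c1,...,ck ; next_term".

  a_3 = 0·5 + 0·3 + 1·-3 = -3
  a_4 = 0·-3 + 0·5 + 1·3 = 3
  a_5 = 0·3 + 0·-3 + 1·5 = 5
  a_6 = 0·5 + 0·3 + 1·-3 = -3
  a_7 = 0·-3 + 0·5 + 1·3 = 3
  a_8 = 0·3 + 0·-3 + 1·5 = 5
  a_9 = 0·5 + 0·3 + 1·-3 = -3

0,0,1 ; -3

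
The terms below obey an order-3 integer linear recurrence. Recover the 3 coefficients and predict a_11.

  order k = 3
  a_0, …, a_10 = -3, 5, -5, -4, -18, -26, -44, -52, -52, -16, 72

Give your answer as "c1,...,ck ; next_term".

  a_3 = 2·-5 + 0·5 + -2·-3 = -4
  a_4 = 2·-4 + 0·-5 + -2·5 = -18
  a_5 = 2·-18 + 0·-4 + -2·-5 = -26
  a_6 = 2·-26 + 0·-18 + -2·-4 = -44
  a_7 = 2·-44 + 0·-26 + -2·-18 = -52
  a_8 = 2·-52 + 0·-44 + -2·-26 = -52
  a_9 = 2·-52 + 0·-52 + -2·-44 = -16
  a_10 = 2·-16 + 0·-52 + -2·-52 = 72
  a_11 = 2·72 + 0·-16 + -2·-52 = 248

2,0,-2 ; 248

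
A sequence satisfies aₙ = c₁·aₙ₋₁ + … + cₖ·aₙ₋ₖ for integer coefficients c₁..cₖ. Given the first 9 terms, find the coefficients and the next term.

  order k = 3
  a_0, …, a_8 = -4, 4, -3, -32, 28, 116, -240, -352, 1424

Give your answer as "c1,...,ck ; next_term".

0,-4,4 ; 448

  a_3 = 0·-3 + -4·4 + 4·-4 = -32
  a_4 = 0·-32 + -4·-3 + 4·4 = 28
  a_5 = 0·28 + -4·-32 + 4·-3 = 116
  a_6 = 0·116 + -4·28 + 4·-32 = -240
  a_7 = 0·-240 + -4·116 + 4·28 = -352
  a_8 = 0·-352 + -4·-240 + 4·116 = 1424
  a_9 = 0·1424 + -4·-352 + 4·-240 = 448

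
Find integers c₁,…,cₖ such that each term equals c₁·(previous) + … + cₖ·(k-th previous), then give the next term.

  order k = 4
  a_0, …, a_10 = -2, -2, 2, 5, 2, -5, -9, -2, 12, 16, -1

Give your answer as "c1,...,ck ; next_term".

0,-1,-1,-1 ; -26

  a_4 = 0·5 + -1·2 + -1·-2 + -1·-2 = 2
  a_5 = 0·2 + -1·5 + -1·2 + -1·-2 = -5
  a_6 = 0·-5 + -1·2 + -1·5 + -1·2 = -9
  a_7 = 0·-9 + -1·-5 + -1·2 + -1·5 = -2
  a_8 = 0·-2 + -1·-9 + -1·-5 + -1·2 = 12
  a_9 = 0·12 + -1·-2 + -1·-9 + -1·-5 = 16
  a_10 = 0·16 + -1·12 + -1·-2 + -1·-9 = -1
  a_11 = 0·-1 + -1·16 + -1·12 + -1·-2 = -26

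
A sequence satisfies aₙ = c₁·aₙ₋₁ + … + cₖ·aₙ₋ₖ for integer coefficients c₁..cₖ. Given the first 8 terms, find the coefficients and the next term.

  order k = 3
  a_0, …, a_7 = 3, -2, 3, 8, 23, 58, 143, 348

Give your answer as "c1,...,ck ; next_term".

3,-1,-1 ; 843

  a_3 = 3·3 + -1·-2 + -1·3 = 8
  a_4 = 3·8 + -1·3 + -1·-2 = 23
  a_5 = 3·23 + -1·8 + -1·3 = 58
  a_6 = 3·58 + -1·23 + -1·8 = 143
  a_7 = 3·143 + -1·58 + -1·23 = 348
  a_8 = 3·348 + -1·143 + -1·58 = 843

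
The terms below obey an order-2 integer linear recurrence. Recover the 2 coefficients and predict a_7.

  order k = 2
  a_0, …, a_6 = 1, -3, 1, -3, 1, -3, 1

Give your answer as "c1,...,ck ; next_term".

0,1 ; -3

  a_2 = 0·-3 + 1·1 = 1
  a_3 = 0·1 + 1·-3 = -3
  a_4 = 0·-3 + 1·1 = 1
  a_5 = 0·1 + 1·-3 = -3
  a_6 = 0·-3 + 1·1 = 1
  a_7 = 0·1 + 1·-3 = -3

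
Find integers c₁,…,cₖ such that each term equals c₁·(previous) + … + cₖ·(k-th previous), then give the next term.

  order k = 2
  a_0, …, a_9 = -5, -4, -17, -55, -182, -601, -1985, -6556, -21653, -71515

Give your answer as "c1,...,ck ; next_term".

  a_2 = 3·-4 + 1·-5 = -17
  a_3 = 3·-17 + 1·-4 = -55
  a_4 = 3·-55 + 1·-17 = -182
  a_5 = 3·-182 + 1·-55 = -601
  a_6 = 3·-601 + 1·-182 = -1985
  a_7 = 3·-1985 + 1·-601 = -6556
  a_8 = 3·-6556 + 1·-1985 = -21653
  a_9 = 3·-21653 + 1·-6556 = -71515
  a_10 = 3·-71515 + 1·-21653 = -236198

3,1 ; -236198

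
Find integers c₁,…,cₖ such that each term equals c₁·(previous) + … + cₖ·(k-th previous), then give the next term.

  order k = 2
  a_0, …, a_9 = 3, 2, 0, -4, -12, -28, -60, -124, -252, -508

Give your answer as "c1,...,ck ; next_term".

  a_2 = 3·2 + -2·3 = 0
  a_3 = 3·0 + -2·2 = -4
  a_4 = 3·-4 + -2·0 = -12
  a_5 = 3·-12 + -2·-4 = -28
  a_6 = 3·-28 + -2·-12 = -60
  a_7 = 3·-60 + -2·-28 = -124
  a_8 = 3·-124 + -2·-60 = -252
  a_9 = 3·-252 + -2·-124 = -508
  a_10 = 3·-508 + -2·-252 = -1020

3,-2 ; -1020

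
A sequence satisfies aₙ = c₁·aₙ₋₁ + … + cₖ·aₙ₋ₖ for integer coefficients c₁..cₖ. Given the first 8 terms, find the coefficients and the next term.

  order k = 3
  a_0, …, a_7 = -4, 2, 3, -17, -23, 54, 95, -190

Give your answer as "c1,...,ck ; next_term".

  a_3 = 1·3 + -4·2 + 3·-4 = -17
  a_4 = 1·-17 + -4·3 + 3·2 = -23
  a_5 = 1·-23 + -4·-17 + 3·3 = 54
  a_6 = 1·54 + -4·-23 + 3·-17 = 95
  a_7 = 1·95 + -4·54 + 3·-23 = -190
  a_8 = 1·-190 + -4·95 + 3·54 = -408

1,-4,3 ; -408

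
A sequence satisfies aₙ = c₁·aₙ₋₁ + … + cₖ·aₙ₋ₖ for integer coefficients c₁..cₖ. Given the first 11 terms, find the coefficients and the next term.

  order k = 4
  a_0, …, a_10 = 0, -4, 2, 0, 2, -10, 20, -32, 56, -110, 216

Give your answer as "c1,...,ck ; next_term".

  a_4 = -2·0 + -1·2 + -1·-4 + 1·0 = 2
  a_5 = -2·2 + -1·0 + -1·2 + 1·-4 = -10
  a_6 = -2·-10 + -1·2 + -1·0 + 1·2 = 20
  a_7 = -2·20 + -1·-10 + -1·2 + 1·0 = -32
  a_8 = -2·-32 + -1·20 + -1·-10 + 1·2 = 56
  a_9 = -2·56 + -1·-32 + -1·20 + 1·-10 = -110
  a_10 = -2·-110 + -1·56 + -1·-32 + 1·20 = 216
  a_11 = -2·216 + -1·-110 + -1·56 + 1·-32 = -410

-2,-1,-1,1 ; -410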